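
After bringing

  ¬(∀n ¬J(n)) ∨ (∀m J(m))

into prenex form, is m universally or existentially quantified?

universal

Drive negations inward (¬∀x A ≡ ∃x ¬A, ¬∃x A ≡ ∀x ¬A, De Morgan for ∧/∨):
  (∃n J(n)) ∨ (∀m J(m))
Pull the quantifiers to the front (each side's bound variable is not free in the other side):
  ∃n ∀m (J(n) ∨ J(m))
The quantifier ∀m sits under an even number of negations, so it remains universal.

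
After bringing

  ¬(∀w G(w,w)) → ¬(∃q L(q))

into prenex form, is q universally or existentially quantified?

universal

First replace A → B with ¬A ∨ B.
  ¬¬(∀w G(w,w)) ∨ ¬(∃q L(q))
Drive negations inward (¬∀x A ≡ ∃x ¬A, ¬∃x A ≡ ∀x ¬A, De Morgan for ∧/∨):
  (∀w G(w,w)) ∨ (∀q ¬L(q))
All bound variables are already distinct, so no renaming is needed.
Finally move all quantifiers to the prefix:
  ∀w ∀q (G(w,w) ∨ ¬L(q))
The quantifier ∃q sits under an odd number of negations (counting the antecedent side of each →), so it flips to ∀q.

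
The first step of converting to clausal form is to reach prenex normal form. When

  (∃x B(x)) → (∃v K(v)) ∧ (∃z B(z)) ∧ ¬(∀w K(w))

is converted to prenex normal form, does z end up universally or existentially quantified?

Eliminate → and ↔ using ¬ and ∨.
  ¬(∃x B(x)) ∨ (∃v K(v)) ∧ (∃z B(z)) ∧ ¬(∀w K(w))
Move each ¬ inward, flipping quantifiers it crosses:
  (∀x ¬B(x)) ∨ (∃v K(v)) ∧ (∃z B(z)) ∧ (∃w ¬K(w))
Pull the quantifiers to the front (each side's bound variable is not free in the other side):
  ∀x ∃v ∃z ∃w (¬B(x) ∨ K(v) ∧ B(z) ∧ ¬K(w))
The quantifier ∃z sits under an even number of negations (counting the antecedent side of each →), so it remains existential.

existential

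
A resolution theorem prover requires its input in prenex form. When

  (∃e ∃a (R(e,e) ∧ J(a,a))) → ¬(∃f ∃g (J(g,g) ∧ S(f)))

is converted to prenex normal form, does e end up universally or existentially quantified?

universal

Rewrite implications/biconditionals: A → B as ¬A ∨ B.
  ¬(∃e ∃a (R(e,e) ∧ J(a,a))) ∨ ¬(∃f ∃g (J(g,g) ∧ S(f)))
Drive negations inward (¬∀x A ≡ ∃x ¬A, ¬∃x A ≡ ∀x ¬A, De Morgan for ∧/∨):
  (∀e ∀a (¬R(e,e) ∨ ¬J(a,a))) ∨ (∀f ∀g (¬J(g,g) ∨ ¬S(f)))
Finally move all quantifiers to the prefix:
  ∀e ∀a ∀f ∀g (¬R(e,e) ∨ ¬J(a,a) ∨ ¬J(g,g) ∨ ¬S(f))
The quantifier ∃e sits under an odd number of negations (counting the antecedent side of each →), so it flips to ∀e.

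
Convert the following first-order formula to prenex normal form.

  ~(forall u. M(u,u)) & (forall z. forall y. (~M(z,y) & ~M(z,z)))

Drive negations inward (¬∀x A ≡ ∃x ¬A, ¬∃x A ≡ ∀x ¬A, De Morgan for ∧/∨):
  (exists u. ~M(u,u)) & (forall z. forall y. (~M(z,y) & ~M(z,z)))
All bound variables are already distinct, so no renaming is needed.
Extract every quantifier outward, since the variables are now distinct and don't occur free across branches:
  exists u. forall z. forall y. (~M(u,u) & ~M(z,y) & ~M(z,z))

exists u. forall z. forall y. (~M(u,u) & ~M(z,y) & ~M(z,z))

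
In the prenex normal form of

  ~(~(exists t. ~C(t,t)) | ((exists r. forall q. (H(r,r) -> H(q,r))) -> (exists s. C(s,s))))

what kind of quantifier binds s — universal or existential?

Rewrite implications/biconditionals: A → B as ¬A ∨ B.
  ~(~(exists t. ~C(t,t)) | ~(exists r. forall q. (~H(r,r) | H(q,r))) | (exists s. C(s,s)))
Move each ¬ inward, flipping quantifiers it crosses:
  (exists t. ~C(t,t)) & (exists r. forall q. (~H(r,r) | H(q,r))) & (forall s. ~C(s,s))
All bound variables are already distinct, so no renaming is needed.
Extract every quantifier outward, since the variables are now distinct and don't occur free across branches:
  exists t. exists r. forall q. forall s. (~C(t,t) & (~H(r,r) | H(q,r)) & ~C(s,s))
The quantifier exists s sits under an odd number of negations (counting the antecedent side of each →), so it flips to forall s.

universal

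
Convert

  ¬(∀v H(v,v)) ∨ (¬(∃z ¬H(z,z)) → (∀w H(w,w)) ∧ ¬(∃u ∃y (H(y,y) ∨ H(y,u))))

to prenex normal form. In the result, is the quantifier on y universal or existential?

universal

Eliminate → and ↔ using ¬ and ∨.
  ¬(∀v H(v,v)) ∨ ¬¬(∃z ¬H(z,z)) ∨ (∀w H(w,w)) ∧ ¬(∃u ∃y (H(y,y) ∨ H(y,u)))
Drive negations inward (¬∀x A ≡ ∃x ¬A, ¬∃x A ≡ ∀x ¬A, De Morgan for ∧/∨):
  (∃v ¬H(v,v)) ∨ (∃z ¬H(z,z)) ∨ (∀w H(w,w)) ∧ (∀u ∀y (¬H(y,y) ∧ ¬H(y,u)))
Extract every quantifier outward, since the variables are now distinct and don't occur free across branches:
  ∃v ∃z ∀w ∀u ∀y (¬H(v,v) ∨ ¬H(z,z) ∨ H(w,w) ∧ ¬H(y,y) ∧ ¬H(y,u))
The quantifier ∃y sits under an odd number of negations (counting the antecedent side of each →), so it flips to ∀y.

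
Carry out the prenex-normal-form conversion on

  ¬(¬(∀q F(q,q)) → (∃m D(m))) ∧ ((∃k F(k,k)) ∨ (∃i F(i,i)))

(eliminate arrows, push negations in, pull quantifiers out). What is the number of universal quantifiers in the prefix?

1

Rewrite implications/biconditionals: A → B as ¬A ∨ B.
  ¬(¬¬(∀q F(q,q)) ∨ (∃m D(m))) ∧ ((∃k F(k,k)) ∨ (∃i F(i,i)))
Move each ¬ inward, flipping quantifiers it crosses:
  (∃q ¬F(q,q)) ∧ (∀m ¬D(m)) ∧ ((∃k F(k,k)) ∨ (∃i F(i,i)))
Finally move all quantifiers to the prefix:
  ∃q ∀m ∃k ∃i (¬F(q,q) ∧ ¬D(m) ∧ (F(k,k) ∨ F(i,i)))
The prefix is ∃q ∀m ∃k ∃i: 1 universal, 3 existential.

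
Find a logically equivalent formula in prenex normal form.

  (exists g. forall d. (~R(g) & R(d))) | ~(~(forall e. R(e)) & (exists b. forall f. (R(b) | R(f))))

exists g. forall d. forall e. forall b. exists f. (~R(g) & R(d) | R(e) | ~R(b) & ~R(f))

Move each ¬ inward, flipping quantifiers it crosses:
  (exists g. forall d. (~R(g) & R(d))) | (forall e. R(e)) | (forall b. exists f. (~R(b) & ~R(f)))
All bound variables are already distinct, so no renaming is needed.
Extract every quantifier outward, since the variables are now distinct and don't occur free across branches:
  exists g. forall d. forall e. forall b. exists f. (~R(g) & R(d) | R(e) | ~R(b) & ~R(f))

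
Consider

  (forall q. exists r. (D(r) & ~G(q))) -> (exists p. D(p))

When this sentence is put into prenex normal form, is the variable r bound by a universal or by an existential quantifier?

Rewrite implications/biconditionals: A → B as ¬A ∨ B.
  ~(forall q. exists r. (D(r) & ~G(q))) | (exists p. D(p))
Drive negations inward (¬∀x A ≡ ∃x ¬A, ¬∃x A ≡ ∀x ¬A, De Morgan for ∧/∨):
  (exists q. forall r. (~D(r) | G(q))) | (exists p. D(p))
Extract every quantifier outward, since the variables are now distinct and don't occur free across branches:
  exists q. forall r. exists p. (~D(r) | G(q) | D(p))
The quantifier exists r sits under an odd number of negations (counting the antecedent side of each →), so it flips to forall r.

universal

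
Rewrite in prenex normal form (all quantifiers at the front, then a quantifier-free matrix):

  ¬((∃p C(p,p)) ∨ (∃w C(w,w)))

Drive negations inward (¬∀x A ≡ ∃x ¬A, ¬∃x A ≡ ∀x ¬A, De Morgan for ∧/∨):
  (∀p ¬C(p,p)) ∧ (∀w ¬C(w,w))
All bound variables are already distinct, so no renaming is needed.
Extract every quantifier outward, since the variables are now distinct and don't occur free across branches:
  ∀p ∀w (¬C(p,p) ∧ ¬C(w,w))

∀p ∀w (¬C(p,p) ∧ ¬C(w,w))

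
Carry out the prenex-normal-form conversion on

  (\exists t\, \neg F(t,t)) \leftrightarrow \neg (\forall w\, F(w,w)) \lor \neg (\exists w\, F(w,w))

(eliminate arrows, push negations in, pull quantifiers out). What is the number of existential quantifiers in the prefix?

3

Rewrite implications/biconditionals: A → B as ¬A ∨ B; A ↔ B as (¬A ∨ B) ∧ (¬B ∨ A).
  (\neg (\exists t\, \neg F(t,t)) \lor \neg (\forall w\, F(w,w)) \lor \neg (\exists w\, F(w,w))) \land (\neg (\neg (\forall w\, F(w,w)) \lor \neg (\exists w\, F(w,w))) \lor (\exists t\, \neg F(t,t)))
Drive negations inward (¬∀x A ≡ ∃x ¬A, ¬∃x A ≡ ∀x ¬A, De Morgan for ∧/∨):
  ((\forall t\, F(t,t)) \lor (\exists w\, \neg F(w,w)) \lor (\forall w\, \neg F(w,w))) \land ((\forall w\, F(w,w)) \land (\exists w\, F(w,w)) \lor (\exists t\, \neg F(t,t)))
Give each quantifier a distinct variable: w↦u1, w↦w1, w↦y, t↦z1.
  ((\forall t\, F(t,t)) \lor (\exists w\, \neg F(w,w)) \lor (\forall u1\, \neg F(u1,u1))) \land ((\forall w1\, F(w1,w1)) \land (\exists y\, F(y,y)) \lor (\exists z1\, \neg F(z1,z1)))
Finally move all quantifiers to the prefix:
  \forall t\, \exists w\, \forall u1\, \forall w1\, \exists y\, \exists z1\, ((F(t,t) \lor \neg F(w,w) \lor \neg F(u1,u1)) \land (F(w1,w1) \land F(y,y) \lor \neg F(z1,z1)))
The prefix is \forall t \exists w \forall u1 \forall w1 \exists y \exists z1: 3 universal, 3 existential.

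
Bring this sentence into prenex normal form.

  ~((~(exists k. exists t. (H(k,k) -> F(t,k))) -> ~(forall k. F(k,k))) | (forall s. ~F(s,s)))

First replace A → B with ¬A ∨ B.
  ~(~~(exists k. exists t. (~H(k,k) | F(t,k))) | ~(forall k. F(k,k)) | (forall s. ~F(s,s)))
Drive negations inward (¬∀x A ≡ ∃x ¬A, ¬∃x A ≡ ∀x ¬A, De Morgan for ∧/∨):
  (forall k. forall t. (H(k,k) & ~F(t,k))) & (forall k. F(k,k)) & (exists s. F(s,s))
Standardize variables apart so no two quantifiers bind the same name: k↦w1.
  (forall k. forall t. (H(k,k) & ~F(t,k))) & (forall w1. F(w1,w1)) & (exists s. F(s,s))
Finally move all quantifiers to the prefix:
  forall k. forall t. forall w1. exists s. (H(k,k) & ~F(t,k) & F(w1,w1) & F(s,s))

forall k. forall t. forall w1. exists s. (H(k,k) & ~F(t,k) & F(w1,w1) & F(s,s))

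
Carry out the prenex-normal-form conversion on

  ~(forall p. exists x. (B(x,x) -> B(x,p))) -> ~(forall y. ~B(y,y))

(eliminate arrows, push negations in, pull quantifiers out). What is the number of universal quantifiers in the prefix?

1

Rewrite implications/biconditionals: A → B as ¬A ∨ B.
  ~~(forall p. exists x. (~B(x,x) | B(x,p))) | ~(forall y. ~B(y,y))
Drive negations inward (¬∀x A ≡ ∃x ¬A, ¬∃x A ≡ ∀x ¬A, De Morgan for ∧/∨):
  (forall p. exists x. (~B(x,x) | B(x,p))) | (exists y. B(y,y))
Pull the quantifiers to the front (each side's bound variable is not free in the other side):
  forall p. exists x. exists y. (~B(x,x) | B(x,p) | B(y,y))
The prefix is forall p exists x exists y: 1 universal, 2 existential.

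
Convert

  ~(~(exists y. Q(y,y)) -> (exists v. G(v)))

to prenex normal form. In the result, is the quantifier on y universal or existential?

Rewrite implications/biconditionals: A → B as ¬A ∨ B.
  ~(~~(exists y. Q(y,y)) | (exists v. G(v)))
Drive negations inward (¬∀x A ≡ ∃x ¬A, ¬∃x A ≡ ∀x ¬A, De Morgan for ∧/∨):
  (forall y. ~Q(y,y)) & (forall v. ~G(v))
All bound variables are already distinct, so no renaming is needed.
Pull the quantifiers to the front (each side's bound variable is not free in the other side):
  forall y. forall v. (~Q(y,y) & ~G(v))
The quantifier exists y sits under an odd number of negations (counting the antecedent side of each →), so it flips to forall y.

universal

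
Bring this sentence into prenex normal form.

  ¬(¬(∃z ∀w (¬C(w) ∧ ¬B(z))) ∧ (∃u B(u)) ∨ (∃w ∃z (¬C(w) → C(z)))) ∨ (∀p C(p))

∃z ∀w ∀u ∀z1 ∀y1 ∀p ((¬C(w) ∧ ¬B(z) ∨ ¬B(u)) ∧ ¬C(z1) ∧ ¬C(y1) ∨ C(p))

Eliminate → and ↔ using ¬ and ∨.
  ¬(¬(∃z ∀w (¬C(w) ∧ ¬B(z))) ∧ (∃u B(u)) ∨ (∃w ∃z (¬¬C(w) ∨ C(z)))) ∨ (∀p C(p))
Push ¬ through the quantifiers and connectives to reach negation normal form:
  ((∃z ∀w (¬C(w) ∧ ¬B(z))) ∨ (∀u ¬B(u))) ∧ (∀w ∀z (¬C(w) ∧ ¬C(z))) ∨ (∀p C(p))
Rename bound variables to avoid capture: w↦z1, z↦y1.
  ((∃z ∀w (¬C(w) ∧ ¬B(z))) ∨ (∀u ¬B(u))) ∧ (∀z1 ∀y1 (¬C(z1) ∧ ¬C(y1))) ∨ (∀p C(p))
Finally move all quantifiers to the prefix:
  ∃z ∀w ∀u ∀z1 ∀y1 ∀p ((¬C(w) ∧ ¬B(z) ∨ ¬B(u)) ∧ ¬C(z1) ∧ ¬C(y1) ∨ C(p))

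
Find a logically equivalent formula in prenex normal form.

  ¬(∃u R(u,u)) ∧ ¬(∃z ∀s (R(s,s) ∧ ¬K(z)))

Push ¬ through the quantifiers and connectives to reach negation normal form:
  (∀u ¬R(u,u)) ∧ (∀z ∃s (¬R(s,s) ∨ K(z)))
All bound variables are already distinct, so no renaming is needed.
Extract every quantifier outward, since the variables are now distinct and don't occur free across branches:
  ∀u ∀z ∃s (¬R(u,u) ∧ (¬R(s,s) ∨ K(z)))

∀u ∀z ∃s (¬R(u,u) ∧ (¬R(s,s) ∨ K(z)))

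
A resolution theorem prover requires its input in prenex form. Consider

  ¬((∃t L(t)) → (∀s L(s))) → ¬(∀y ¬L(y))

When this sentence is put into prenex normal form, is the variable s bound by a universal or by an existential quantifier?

universal

First replace A → B with ¬A ∨ B.
  ¬¬(¬(∃t L(t)) ∨ (∀s L(s))) ∨ ¬(∀y ¬L(y))
Push ¬ through the quantifiers and connectives to reach negation normal form:
  (∀t ¬L(t)) ∨ (∀s L(s)) ∨ (∃y L(y))
All bound variables are already distinct, so no renaming is needed.
Pull the quantifiers to the front (each side's bound variable is not free in the other side):
  ∀t ∀s ∃y (¬L(t) ∨ L(s) ∨ L(y))
The quantifier ∀s sits under an even number of negations (counting the antecedent side of each →), so it remains universal.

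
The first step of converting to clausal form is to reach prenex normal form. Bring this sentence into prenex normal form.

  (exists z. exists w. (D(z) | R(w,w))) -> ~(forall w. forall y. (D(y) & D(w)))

forall z. forall w. exists a. exists y. (~D(z) & ~R(w,w) | ~D(y) | ~D(a))

First replace A → B with ¬A ∨ B.
  ~(exists z. exists w. (D(z) | R(w,w))) | ~(forall w. forall y. (D(y) & D(w)))
Drive negations inward (¬∀x A ≡ ∃x ¬A, ¬∃x A ≡ ∀x ¬A, De Morgan for ∧/∨):
  (forall z. forall w. (~D(z) & ~R(w,w))) | (exists w. exists y. (~D(y) | ~D(w)))
Standardize variables apart so no two quantifiers bind the same name: w↦a.
  (forall z. forall w. (~D(z) & ~R(w,w))) | (exists a. exists y. (~D(y) | ~D(a)))
Finally move all quantifiers to the prefix:
  forall z. forall w. exists a. exists y. (~D(z) & ~R(w,w) | ~D(y) | ~D(a))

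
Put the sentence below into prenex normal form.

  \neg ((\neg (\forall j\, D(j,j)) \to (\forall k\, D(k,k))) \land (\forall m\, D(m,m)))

Eliminate → and ↔ using ¬ and ∨.
  \neg ((\neg \neg (\forall j\, D(j,j)) \lor (\forall k\, D(k,k))) \land (\forall m\, D(m,m)))
Push ¬ through the quantifiers and connectives to reach negation normal form:
  (\exists j\, \neg D(j,j)) \land (\exists k\, \neg D(k,k)) \lor (\exists m\, \neg D(m,m))
All bound variables are already distinct, so no renaming is needed.
Finally move all quantifiers to the prefix:
  \exists j\, \exists k\, \exists m\, (\neg D(j,j) \land \neg D(k,k) \lor \neg D(m,m))

\exists j\, \exists k\, \exists m\, (\neg D(j,j) \land \neg D(k,k) \lor \neg D(m,m))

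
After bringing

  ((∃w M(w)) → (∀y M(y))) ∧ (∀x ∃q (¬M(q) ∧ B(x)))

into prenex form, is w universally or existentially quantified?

universal

First replace A → B with ¬A ∨ B.
  (¬(∃w M(w)) ∨ (∀y M(y))) ∧ (∀x ∃q (¬M(q) ∧ B(x)))
Drive negations inward (¬∀x A ≡ ∃x ¬A, ¬∃x A ≡ ∀x ¬A, De Morgan for ∧/∨):
  ((∀w ¬M(w)) ∨ (∀y M(y))) ∧ (∀x ∃q (¬M(q) ∧ B(x)))
All bound variables are already distinct, so no renaming is needed.
Pull the quantifiers to the front (each side's bound variable is not free in the other side):
  ∀w ∀y ∀x ∃q ((¬M(w) ∨ M(y)) ∧ ¬M(q) ∧ B(x))
The quantifier ∃w sits under an odd number of negations (counting the antecedent side of each →), so it flips to ∀w.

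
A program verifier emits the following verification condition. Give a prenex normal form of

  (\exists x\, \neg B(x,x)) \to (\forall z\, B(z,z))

\forall x\, \forall z\, (B(x,x) \lor B(z,z))

Eliminate → and ↔ using ¬ and ∨.
  \neg (\exists x\, \neg B(x,x)) \lor (\forall z\, B(z,z))
Move each ¬ inward, flipping quantifiers it crosses:
  (\forall x\, B(x,x)) \lor (\forall z\, B(z,z))
All bound variables are already distinct, so no renaming is needed.
Pull the quantifiers to the front (each side's bound variable is not free in the other side):
  \forall x\, \forall z\, (B(x,x) \lor B(z,z))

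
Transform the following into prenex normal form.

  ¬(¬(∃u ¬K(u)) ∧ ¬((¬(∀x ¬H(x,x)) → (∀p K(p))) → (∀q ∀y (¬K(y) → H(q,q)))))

First replace A → B with ¬A ∨ B.
  ¬(¬(∃u ¬K(u)) ∧ ¬(¬(¬¬(∀x ¬H(x,x)) ∨ (∀p K(p))) ∨ (∀q ∀y (¬¬K(y) ∨ H(q,q)))))
Move each ¬ inward, flipping quantifiers it crosses:
  (∃u ¬K(u)) ∨ (∃x H(x,x)) ∧ (∃p ¬K(p)) ∨ (∀q ∀y (K(y) ∨ H(q,q)))
All bound variables are already distinct, so no renaming is needed.
Finally move all quantifiers to the prefix:
  ∃u ∃x ∃p ∀q ∀y (¬K(u) ∨ H(x,x) ∧ ¬K(p) ∨ K(y) ∨ H(q,q))

∃u ∃x ∃p ∀q ∀y (¬K(u) ∨ H(x,x) ∧ ¬K(p) ∨ K(y) ∨ H(q,q))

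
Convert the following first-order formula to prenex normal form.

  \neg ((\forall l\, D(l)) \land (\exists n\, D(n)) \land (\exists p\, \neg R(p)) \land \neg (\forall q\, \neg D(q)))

Move each ¬ inward, flipping quantifiers it crosses:
  (\exists l\, \neg D(l)) \lor (\forall n\, \neg D(n)) \lor (\forall p\, R(p)) \lor (\forall q\, \neg D(q))
All bound variables are already distinct, so no renaming is needed.
Extract every quantifier outward, since the variables are now distinct and don't occur free across branches:
  \exists l\, \forall n\, \forall p\, \forall q\, (\neg D(l) \lor \neg D(n) \lor R(p) \lor \neg D(q))

\exists l\, \forall n\, \forall p\, \forall q\, (\neg D(l) \lor \neg D(n) \lor R(p) \lor \neg D(q))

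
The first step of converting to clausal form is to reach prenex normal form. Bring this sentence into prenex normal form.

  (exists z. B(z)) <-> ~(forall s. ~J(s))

forall z. exists s. forall x. exists u1. ((~B(z) | J(s)) & (~J(x) | B(u1)))

Rewrite implications/biconditionals: A → B as ¬A ∨ B; A ↔ B as (¬A ∨ B) ∧ (¬B ∨ A).
  (~(exists z. B(z)) | ~(forall s. ~J(s))) & (~~(forall s. ~J(s)) | (exists z. B(z)))
Move each ¬ inward, flipping quantifiers it crosses:
  ((forall z. ~B(z)) | (exists s. J(s))) & ((forall s. ~J(s)) | (exists z. B(z)))
Give each quantifier a distinct variable: s↦x, z↦u1.
  ((forall z. ~B(z)) | (exists s. J(s))) & ((forall x. ~J(x)) | (exists u1. B(u1)))
Extract every quantifier outward, since the variables are now distinct and don't occur free across branches:
  forall z. exists s. forall x. exists u1. ((~B(z) | J(s)) & (~J(x) | B(u1)))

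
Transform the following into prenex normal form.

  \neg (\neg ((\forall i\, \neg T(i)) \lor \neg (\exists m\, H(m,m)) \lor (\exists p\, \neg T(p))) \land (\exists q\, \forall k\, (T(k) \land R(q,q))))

Drive negations inward (¬∀x A ≡ ∃x ¬A, ¬∃x A ≡ ∀x ¬A, De Morgan for ∧/∨):
  (\forall i\, \neg T(i)) \lor (\forall m\, \neg H(m,m)) \lor (\exists p\, \neg T(p)) \lor (\forall q\, \exists k\, (\neg T(k) \lor \neg R(q,q)))
All bound variables are already distinct, so no renaming is needed.
Extract every quantifier outward, since the variables are now distinct and don't occur free across branches:
  \forall i\, \forall m\, \exists p\, \forall q\, \exists k\, (\neg T(i) \lor \neg H(m,m) \lor \neg T(p) \lor \neg T(k) \lor \neg R(q,q))

\forall i\, \forall m\, \exists p\, \forall q\, \exists k\, (\neg T(i) \lor \neg H(m,m) \lor \neg T(p) \lor \neg T(k) \lor \neg R(q,q))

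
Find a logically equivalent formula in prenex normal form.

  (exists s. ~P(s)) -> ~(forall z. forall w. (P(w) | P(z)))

Rewrite implications/biconditionals: A → B as ¬A ∨ B.
  ~(exists s. ~P(s)) | ~(forall z. forall w. (P(w) | P(z)))
Move each ¬ inward, flipping quantifiers it crosses:
  (forall s. P(s)) | (exists z. exists w. (~P(w) & ~P(z)))
All bound variables are already distinct, so no renaming is needed.
Pull the quantifiers to the front (each side's bound variable is not free in the other side):
  forall s. exists z. exists w. (P(s) | ~P(w) & ~P(z))

forall s. exists z. exists w. (P(s) | ~P(w) & ~P(z))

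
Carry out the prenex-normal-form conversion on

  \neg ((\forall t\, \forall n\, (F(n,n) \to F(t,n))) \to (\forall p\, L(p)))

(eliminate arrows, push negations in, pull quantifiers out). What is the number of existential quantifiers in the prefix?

First replace A → B with ¬A ∨ B.
  \neg (\neg (\forall t\, \forall n\, (\neg F(n,n) \lor F(t,n))) \lor (\forall p\, L(p)))
Push ¬ through the quantifiers and connectives to reach negation normal form:
  (\forall t\, \forall n\, (\neg F(n,n) \lor F(t,n))) \land (\exists p\, \neg L(p))
All bound variables are already distinct, so no renaming is needed.
Pull the quantifiers to the front (each side's bound variable is not free in the other side):
  \forall t\, \forall n\, \exists p\, ((\neg F(n,n) \lor F(t,n)) \land \neg L(p))
The prefix is \forall t \forall n \exists p: 2 universal, 1 existential.

1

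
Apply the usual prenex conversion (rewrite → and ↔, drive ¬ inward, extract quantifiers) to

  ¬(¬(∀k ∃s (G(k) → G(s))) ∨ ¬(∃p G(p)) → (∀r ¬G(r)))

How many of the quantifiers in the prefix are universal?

2

First replace A → B with ¬A ∨ B.
  ¬(¬(¬(∀k ∃s (¬G(k) ∨ G(s))) ∨ ¬(∃p G(p))) ∨ (∀r ¬G(r)))
Drive negations inward (¬∀x A ≡ ∃x ¬A, ¬∃x A ≡ ∀x ¬A, De Morgan for ∧/∨):
  ((∃k ∀s (G(k) ∧ ¬G(s))) ∨ (∀p ¬G(p))) ∧ (∃r G(r))
All bound variables are already distinct, so no renaming is needed.
Extract every quantifier outward, since the variables are now distinct and don't occur free across branches:
  ∃k ∀s ∀p ∃r ((G(k) ∧ ¬G(s) ∨ ¬G(p)) ∧ G(r))
The prefix is ∃k ∀s ∀p ∃r: 2 universal, 2 existential.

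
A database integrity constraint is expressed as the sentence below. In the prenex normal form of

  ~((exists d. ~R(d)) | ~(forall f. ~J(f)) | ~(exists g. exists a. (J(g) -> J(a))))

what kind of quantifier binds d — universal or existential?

universal

Rewrite implications/biconditionals: A → B as ¬A ∨ B.
  ~((exists d. ~R(d)) | ~(forall f. ~J(f)) | ~(exists g. exists a. (~J(g) | J(a))))
Move each ¬ inward, flipping quantifiers it crosses:
  (forall d. R(d)) & (forall f. ~J(f)) & (exists g. exists a. (~J(g) | J(a)))
All bound variables are already distinct, so no renaming is needed.
Finally move all quantifiers to the prefix:
  forall d. forall f. exists g. exists a. (R(d) & ~J(f) & (~J(g) | J(a)))
The quantifier exists d sits under an odd number of negations (counting the antecedent side of each →), so it flips to forall d.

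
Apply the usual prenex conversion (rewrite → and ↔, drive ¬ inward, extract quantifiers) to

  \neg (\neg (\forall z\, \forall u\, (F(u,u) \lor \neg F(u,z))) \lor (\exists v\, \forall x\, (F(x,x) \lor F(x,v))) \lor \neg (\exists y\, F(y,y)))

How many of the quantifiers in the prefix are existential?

Push ¬ through the quantifiers and connectives to reach negation normal form:
  (\forall z\, \forall u\, (F(u,u) \lor \neg F(u,z))) \land (\forall v\, \exists x\, (\neg F(x,x) \land \neg F(x,v))) \land (\exists y\, F(y,y))
All bound variables are already distinct, so no renaming is needed.
Finally move all quantifiers to the prefix:
  \forall z\, \forall u\, \forall v\, \exists x\, \exists y\, ((F(u,u) \lor \neg F(u,z)) \land \neg F(x,x) \land \neg F(x,v) \land F(y,y))
The prefix is \forall z \forall u \forall v \exists x \exists y: 3 universal, 2 existential.

2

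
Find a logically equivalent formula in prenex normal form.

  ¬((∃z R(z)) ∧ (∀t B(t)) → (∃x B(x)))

∃z ∀t ∀x (R(z) ∧ B(t) ∧ ¬B(x))

Rewrite implications/biconditionals: A → B as ¬A ∨ B.
  ¬(¬((∃z R(z)) ∧ (∀t B(t))) ∨ (∃x B(x)))
Push ¬ through the quantifiers and connectives to reach negation normal form:
  (∃z R(z)) ∧ (∀t B(t)) ∧ (∀x ¬B(x))
All bound variables are already distinct, so no renaming is needed.
Pull the quantifiers to the front (each side's bound variable is not free in the other side):
  ∃z ∀t ∀x (R(z) ∧ B(t) ∧ ¬B(x))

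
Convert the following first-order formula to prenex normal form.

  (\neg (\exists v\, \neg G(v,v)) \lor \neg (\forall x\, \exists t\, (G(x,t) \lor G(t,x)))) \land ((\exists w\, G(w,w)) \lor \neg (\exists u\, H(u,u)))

\forall v\, \exists x\, \forall t\, \exists w\, \forall u\, ((G(v,v) \lor \neg G(x,t) \land \neg G(t,x)) \land (G(w,w) \lor \neg H(u,u)))

Drive negations inward (¬∀x A ≡ ∃x ¬A, ¬∃x A ≡ ∀x ¬A, De Morgan for ∧/∨):
  ((\forall v\, G(v,v)) \lor (\exists x\, \forall t\, (\neg G(x,t) \land \neg G(t,x)))) \land ((\exists w\, G(w,w)) \lor (\forall u\, \neg H(u,u)))
Finally move all quantifiers to the prefix:
  \forall v\, \exists x\, \forall t\, \exists w\, \forall u\, ((G(v,v) \lor \neg G(x,t) \land \neg G(t,x)) \land (G(w,w) \lor \neg H(u,u)))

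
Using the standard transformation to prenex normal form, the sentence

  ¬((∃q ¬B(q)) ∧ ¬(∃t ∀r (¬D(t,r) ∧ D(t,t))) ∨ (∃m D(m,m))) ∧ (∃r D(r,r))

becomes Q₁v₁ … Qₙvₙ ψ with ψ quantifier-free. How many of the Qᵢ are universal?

3

Drive negations inward (¬∀x A ≡ ∃x ¬A, ¬∃x A ≡ ∀x ¬A, De Morgan for ∧/∨):
  ((∀q B(q)) ∨ (∃t ∀r (¬D(t,r) ∧ D(t,t)))) ∧ (∀m ¬D(m,m)) ∧ (∃r D(r,r))
Give each quantifier a distinct variable: r↦b.
  ((∀q B(q)) ∨ (∃t ∀r (¬D(t,r) ∧ D(t,t)))) ∧ (∀m ¬D(m,m)) ∧ (∃b D(b,b))
Extract every quantifier outward, since the variables are now distinct and don't occur free across branches:
  ∀q ∃t ∀r ∀m ∃b ((B(q) ∨ ¬D(t,r) ∧ D(t,t)) ∧ ¬D(m,m) ∧ D(b,b))
The prefix is ∀q ∃t ∀r ∀m ∃b: 3 universal, 2 existential.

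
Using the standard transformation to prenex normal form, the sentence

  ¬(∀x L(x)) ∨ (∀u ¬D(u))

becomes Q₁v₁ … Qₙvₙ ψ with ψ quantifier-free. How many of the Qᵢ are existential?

Push ¬ through the quantifiers and connectives to reach negation normal form:
  (∃x ¬L(x)) ∨ (∀u ¬D(u))
All bound variables are already distinct, so no renaming is needed.
Finally move all quantifiers to the prefix:
  ∃x ∀u (¬L(x) ∨ ¬D(u))
The prefix is ∃x ∀u: 1 universal, 1 existential.

1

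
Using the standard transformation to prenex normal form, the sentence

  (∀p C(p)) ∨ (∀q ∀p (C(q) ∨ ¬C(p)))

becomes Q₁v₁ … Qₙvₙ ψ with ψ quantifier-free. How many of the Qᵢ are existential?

0

Give each quantifier a distinct variable: p↦x1.
  (∀p C(p)) ∨ (∀q ∀x1 (C(q) ∨ ¬C(x1)))
Finally move all quantifiers to the prefix:
  ∀p ∀q ∀x1 (C(p) ∨ C(q) ∨ ¬C(x1))
The prefix is ∀p ∀q ∀x1: 3 universal, 0 existential.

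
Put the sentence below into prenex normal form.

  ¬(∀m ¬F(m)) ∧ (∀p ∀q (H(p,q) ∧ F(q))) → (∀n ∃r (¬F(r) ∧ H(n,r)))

∀m ∃p ∃q ∀n ∃r (¬F(m) ∨ ¬H(p,q) ∨ ¬F(q) ∨ ¬F(r) ∧ H(n,r))

Eliminate → and ↔ using ¬ and ∨.
  ¬(¬(∀m ¬F(m)) ∧ (∀p ∀q (H(p,q) ∧ F(q)))) ∨ (∀n ∃r (¬F(r) ∧ H(n,r)))
Move each ¬ inward, flipping quantifiers it crosses:
  (∀m ¬F(m)) ∨ (∃p ∃q (¬H(p,q) ∨ ¬F(q))) ∨ (∀n ∃r (¬F(r) ∧ H(n,r)))
Extract every quantifier outward, since the variables are now distinct and don't occur free across branches:
  ∀m ∃p ∃q ∀n ∃r (¬F(m) ∨ ¬H(p,q) ∨ ¬F(q) ∨ ¬F(r) ∧ H(n,r))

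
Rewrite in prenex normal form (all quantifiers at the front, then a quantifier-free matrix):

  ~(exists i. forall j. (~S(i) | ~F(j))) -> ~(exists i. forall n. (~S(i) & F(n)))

exists i. forall j. forall w1. exists n. (~S(i) | ~F(j) | S(w1) | ~F(n))

Eliminate → and ↔ using ¬ and ∨.
  ~~(exists i. forall j. (~S(i) | ~F(j))) | ~(exists i. forall n. (~S(i) & F(n)))
Move each ¬ inward, flipping quantifiers it crosses:
  (exists i. forall j. (~S(i) | ~F(j))) | (forall i. exists n. (S(i) | ~F(n)))
Rename bound variables to avoid capture: i↦w1.
  (exists i. forall j. (~S(i) | ~F(j))) | (forall w1. exists n. (S(w1) | ~F(n)))
Finally move all quantifiers to the prefix:
  exists i. forall j. forall w1. exists n. (~S(i) | ~F(j) | S(w1) | ~F(n))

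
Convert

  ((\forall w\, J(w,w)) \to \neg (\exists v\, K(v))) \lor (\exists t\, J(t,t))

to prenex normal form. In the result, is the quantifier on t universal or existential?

Eliminate → and ↔ using ¬ and ∨.
  \neg (\forall w\, J(w,w)) \lor \neg (\exists v\, K(v)) \lor (\exists t\, J(t,t))
Drive negations inward (¬∀x A ≡ ∃x ¬A, ¬∃x A ≡ ∀x ¬A, De Morgan for ∧/∨):
  (\exists w\, \neg J(w,w)) \lor (\forall v\, \neg K(v)) \lor (\exists t\, J(t,t))
Finally move all quantifiers to the prefix:
  \exists w\, \forall v\, \exists t\, (\neg J(w,w) \lor \neg K(v) \lor J(t,t))
The quantifier \exists t sits under an even number of negations (counting the antecedent side of each →), so it remains existential.

existential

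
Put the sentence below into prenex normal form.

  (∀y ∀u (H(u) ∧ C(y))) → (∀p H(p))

∃y ∃u ∀p (¬H(u) ∨ ¬C(y) ∨ H(p))

Rewrite implications/biconditionals: A → B as ¬A ∨ B.
  ¬(∀y ∀u (H(u) ∧ C(y))) ∨ (∀p H(p))
Push ¬ through the quantifiers and connectives to reach negation normal form:
  (∃y ∃u (¬H(u) ∨ ¬C(y))) ∨ (∀p H(p))
Pull the quantifiers to the front (each side's bound variable is not free in the other side):
  ∃y ∃u ∀p (¬H(u) ∨ ¬C(y) ∨ H(p))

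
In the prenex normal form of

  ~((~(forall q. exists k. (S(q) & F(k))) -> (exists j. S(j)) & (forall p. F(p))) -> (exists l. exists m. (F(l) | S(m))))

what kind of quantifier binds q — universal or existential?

Eliminate → and ↔ using ¬ and ∨.
  ~(~(~~(forall q. exists k. (S(q) & F(k))) | (exists j. S(j)) & (forall p. F(p))) | (exists l. exists m. (F(l) | S(m))))
Drive negations inward (¬∀x A ≡ ∃x ¬A, ¬∃x A ≡ ∀x ¬A, De Morgan for ∧/∨):
  ((forall q. exists k. (S(q) & F(k))) | (exists j. S(j)) & (forall p. F(p))) & (forall l. forall m. (~F(l) & ~S(m)))
All bound variables are already distinct, so no renaming is needed.
Extract every quantifier outward, since the variables are now distinct and don't occur free across branches:
  forall q. exists k. exists j. forall p. forall l. forall m. ((S(q) & F(k) | S(j) & F(p)) & ~F(l) & ~S(m))
The quantifier forall q sits under an even number of negations (counting the antecedent side of each →), so it remains universal.

universal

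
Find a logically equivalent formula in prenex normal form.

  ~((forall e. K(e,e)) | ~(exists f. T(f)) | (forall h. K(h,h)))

exists e. exists f. exists h. (~K(e,e) & T(f) & ~K(h,h))

Move each ¬ inward, flipping quantifiers it crosses:
  (exists e. ~K(e,e)) & (exists f. T(f)) & (exists h. ~K(h,h))
All bound variables are already distinct, so no renaming is needed.
Pull the quantifiers to the front (each side's bound variable is not free in the other side):
  exists e. exists f. exists h. (~K(e,e) & T(f) & ~K(h,h))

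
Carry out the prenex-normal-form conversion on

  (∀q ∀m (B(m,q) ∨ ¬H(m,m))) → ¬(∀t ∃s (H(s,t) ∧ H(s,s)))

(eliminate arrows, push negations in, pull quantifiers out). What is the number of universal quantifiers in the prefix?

1

Rewrite implications/biconditionals: A → B as ¬A ∨ B.
  ¬(∀q ∀m (B(m,q) ∨ ¬H(m,m))) ∨ ¬(∀t ∃s (H(s,t) ∧ H(s,s)))
Move each ¬ inward, flipping quantifiers it crosses:
  (∃q ∃m (¬B(m,q) ∧ H(m,m))) ∨ (∃t ∀s (¬H(s,t) ∨ ¬H(s,s)))
All bound variables are already distinct, so no renaming is needed.
Finally move all quantifiers to the prefix:
  ∃q ∃m ∃t ∀s (¬B(m,q) ∧ H(m,m) ∨ ¬H(s,t) ∨ ¬H(s,s))
The prefix is ∃q ∃m ∃t ∀s: 1 universal, 3 existential.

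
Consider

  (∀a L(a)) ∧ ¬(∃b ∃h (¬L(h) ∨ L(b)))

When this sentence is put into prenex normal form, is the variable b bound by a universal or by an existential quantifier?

universal

Push ¬ through the quantifiers and connectives to reach negation normal form:
  (∀a L(a)) ∧ (∀b ∀h (L(h) ∧ ¬L(b)))
Finally move all quantifiers to the prefix:
  ∀a ∀b ∀h (L(a) ∧ L(h) ∧ ¬L(b))
The quantifier ∃b sits under an odd number of negations, so it flips to ∀b.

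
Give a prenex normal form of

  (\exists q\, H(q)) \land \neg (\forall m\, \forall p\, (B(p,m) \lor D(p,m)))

Move each ¬ inward, flipping quantifiers it crosses:
  (\exists q\, H(q)) \land (\exists m\, \exists p\, (\neg B(p,m) \land \neg D(p,m)))
All bound variables are already distinct, so no renaming is needed.
Extract every quantifier outward, since the variables are now distinct and don't occur free across branches:
  \exists q\, \exists m\, \exists p\, (H(q) \land \neg B(p,m) \land \neg D(p,m))

\exists q\, \exists m\, \exists p\, (H(q) \land \neg B(p,m) \land \neg D(p,m))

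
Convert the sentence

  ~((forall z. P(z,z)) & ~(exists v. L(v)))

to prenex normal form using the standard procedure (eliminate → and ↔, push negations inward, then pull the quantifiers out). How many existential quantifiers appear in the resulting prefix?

2

Drive negations inward (¬∀x A ≡ ∃x ¬A, ¬∃x A ≡ ∀x ¬A, De Morgan for ∧/∨):
  (exists z. ~P(z,z)) | (exists v. L(v))
All bound variables are already distinct, so no renaming is needed.
Pull the quantifiers to the front (each side's bound variable is not free in the other side):
  exists z. exists v. (~P(z,z) | L(v))
The prefix is exists z exists v: 0 universal, 2 existential.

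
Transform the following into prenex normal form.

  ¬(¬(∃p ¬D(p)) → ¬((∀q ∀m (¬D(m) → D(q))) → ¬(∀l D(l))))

Rewrite implications/biconditionals: A → B as ¬A ∨ B.
  ¬(¬¬(∃p ¬D(p)) ∨ ¬(¬(∀q ∀m (¬¬D(m) ∨ D(q))) ∨ ¬(∀l D(l))))
Drive negations inward (¬∀x A ≡ ∃x ¬A, ¬∃x A ≡ ∀x ¬A, De Morgan for ∧/∨):
  (∀p D(p)) ∧ ((∃q ∃m (¬D(m) ∧ ¬D(q))) ∨ (∃l ¬D(l)))
All bound variables are already distinct, so no renaming is needed.
Pull the quantifiers to the front (each side's bound variable is not free in the other side):
  ∀p ∃q ∃m ∃l (D(p) ∧ (¬D(m) ∧ ¬D(q) ∨ ¬D(l)))

∀p ∃q ∃m ∃l (D(p) ∧ (¬D(m) ∧ ¬D(q) ∨ ¬D(l)))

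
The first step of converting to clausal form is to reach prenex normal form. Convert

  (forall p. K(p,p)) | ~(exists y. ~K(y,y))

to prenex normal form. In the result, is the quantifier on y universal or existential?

Push ¬ through the quantifiers and connectives to reach negation normal form:
  (forall p. K(p,p)) | (forall y. K(y,y))
Finally move all quantifiers to the prefix:
  forall p. forall y. (K(p,p) | K(y,y))
The quantifier exists y sits under an odd number of negations, so it flips to forall y.

universal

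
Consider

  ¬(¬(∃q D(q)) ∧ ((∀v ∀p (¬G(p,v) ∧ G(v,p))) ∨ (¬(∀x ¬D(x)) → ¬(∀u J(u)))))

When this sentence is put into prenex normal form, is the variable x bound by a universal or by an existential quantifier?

First replace A → B with ¬A ∨ B.
  ¬(¬(∃q D(q)) ∧ ((∀v ∀p (¬G(p,v) ∧ G(v,p))) ∨ ¬¬(∀x ¬D(x)) ∨ ¬(∀u J(u))))
Move each ¬ inward, flipping quantifiers it crosses:
  (∃q D(q)) ∨ (∃v ∃p (G(p,v) ∨ ¬G(v,p))) ∧ (∃x D(x)) ∧ (∀u J(u))
All bound variables are already distinct, so no renaming is needed.
Extract every quantifier outward, since the variables are now distinct and don't occur free across branches:
  ∃q ∃v ∃p ∃x ∀u (D(q) ∨ (G(p,v) ∨ ¬G(v,p)) ∧ D(x) ∧ J(u))
The quantifier ∀x sits under an odd number of negations (counting the antecedent side of each →), so it flips to ∃x.

existential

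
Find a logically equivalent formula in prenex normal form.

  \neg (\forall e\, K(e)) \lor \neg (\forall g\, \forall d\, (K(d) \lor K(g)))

Push ¬ through the quantifiers and connectives to reach negation normal form:
  (\exists e\, \neg K(e)) \lor (\exists g\, \exists d\, (\neg K(d) \land \neg K(g)))
All bound variables are already distinct, so no renaming is needed.
Pull the quantifiers to the front (each side's bound variable is not free in the other side):
  \exists e\, \exists g\, \exists d\, (\neg K(e) \lor \neg K(d) \land \neg K(g))

\exists e\, \exists g\, \exists d\, (\neg K(e) \lor \neg K(d) \land \neg K(g))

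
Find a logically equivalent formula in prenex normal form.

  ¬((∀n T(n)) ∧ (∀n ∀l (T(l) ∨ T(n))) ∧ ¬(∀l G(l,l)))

Drive negations inward (¬∀x A ≡ ∃x ¬A, ¬∃x A ≡ ∀x ¬A, De Morgan for ∧/∨):
  (∃n ¬T(n)) ∨ (∃n ∃l (¬T(l) ∧ ¬T(n))) ∨ (∀l G(l,l))
Rename bound variables to avoid capture: n↦b, l↦w.
  (∃n ¬T(n)) ∨ (∃b ∃l (¬T(l) ∧ ¬T(b))) ∨ (∀w G(w,w))
Pull the quantifiers to the front (each side's bound variable is not free in the other side):
  ∃n ∃b ∃l ∀w (¬T(n) ∨ ¬T(l) ∧ ¬T(b) ∨ G(w,w))

∃n ∃b ∃l ∀w (¬T(n) ∨ ¬T(l) ∧ ¬T(b) ∨ G(w,w))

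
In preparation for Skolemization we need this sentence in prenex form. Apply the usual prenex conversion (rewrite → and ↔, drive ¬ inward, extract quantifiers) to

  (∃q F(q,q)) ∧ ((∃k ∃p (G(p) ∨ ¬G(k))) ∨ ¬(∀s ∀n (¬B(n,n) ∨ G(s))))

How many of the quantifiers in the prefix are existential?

5

Move each ¬ inward, flipping quantifiers it crosses:
  (∃q F(q,q)) ∧ ((∃k ∃p (G(p) ∨ ¬G(k))) ∨ (∃s ∃n (B(n,n) ∧ ¬G(s))))
All bound variables are already distinct, so no renaming is needed.
Extract every quantifier outward, since the variables are now distinct and don't occur free across branches:
  ∃q ∃k ∃p ∃s ∃n (F(q,q) ∧ (G(p) ∨ ¬G(k) ∨ B(n,n) ∧ ¬G(s)))
The prefix is ∃q ∃k ∃p ∃s ∃n: 0 universal, 5 existential.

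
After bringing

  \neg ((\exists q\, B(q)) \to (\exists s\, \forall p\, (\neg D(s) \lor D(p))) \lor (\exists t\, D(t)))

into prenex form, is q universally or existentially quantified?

existential

First replace A → B with ¬A ∨ B.
  \neg (\neg (\exists q\, B(q)) \lor (\exists s\, \forall p\, (\neg D(s) \lor D(p))) \lor (\exists t\, D(t)))
Drive negations inward (¬∀x A ≡ ∃x ¬A, ¬∃x A ≡ ∀x ¬A, De Morgan for ∧/∨):
  (\exists q\, B(q)) \land (\forall s\, \exists p\, (D(s) \land \neg D(p))) \land (\forall t\, \neg D(t))
Extract every quantifier outward, since the variables are now distinct and don't occur free across branches:
  \exists q\, \forall s\, \exists p\, \forall t\, (B(q) \land D(s) \land \neg D(p) \land \neg D(t))
The quantifier \exists q sits under an even number of negations (counting the antecedent side of each →), so it remains existential.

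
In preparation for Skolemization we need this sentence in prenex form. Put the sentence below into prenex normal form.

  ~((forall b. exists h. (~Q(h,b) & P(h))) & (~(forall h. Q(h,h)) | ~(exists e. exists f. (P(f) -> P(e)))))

Rewrite implications/biconditionals: A → B as ¬A ∨ B.
  ~((forall b. exists h. (~Q(h,b) & P(h))) & (~(forall h. Q(h,h)) | ~(exists e. exists f. (~P(f) | P(e)))))
Push ¬ through the quantifiers and connectives to reach negation normal form:
  (exists b. forall h. (Q(h,b) | ~P(h))) | (forall h. Q(h,h)) & (exists e. exists f. (~P(f) | P(e)))
Give each quantifier a distinct variable: h↦z.
  (exists b. forall h. (Q(h,b) | ~P(h))) | (forall z. Q(z,z)) & (exists e. exists f. (~P(f) | P(e)))
Finally move all quantifiers to the prefix:
  exists b. forall h. forall z. exists e. exists f. (Q(h,b) | ~P(h) | Q(z,z) & (~P(f) | P(e)))

exists b. forall h. forall z. exists e. exists f. (Q(h,b) | ~P(h) | Q(z,z) & (~P(f) | P(e)))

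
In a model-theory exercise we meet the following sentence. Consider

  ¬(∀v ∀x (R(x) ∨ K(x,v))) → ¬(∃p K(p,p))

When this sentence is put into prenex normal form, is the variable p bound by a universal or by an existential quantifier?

universal

Eliminate → and ↔ using ¬ and ∨.
  ¬¬(∀v ∀x (R(x) ∨ K(x,v))) ∨ ¬(∃p K(p,p))
Push ¬ through the quantifiers and connectives to reach negation normal form:
  (∀v ∀x (R(x) ∨ K(x,v))) ∨ (∀p ¬K(p,p))
All bound variables are already distinct, so no renaming is needed.
Pull the quantifiers to the front (each side's bound variable is not free in the other side):
  ∀v ∀x ∀p (R(x) ∨ K(x,v) ∨ ¬K(p,p))
The quantifier ∃p sits under an odd number of negations (counting the antecedent side of each →), so it flips to ∀p.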